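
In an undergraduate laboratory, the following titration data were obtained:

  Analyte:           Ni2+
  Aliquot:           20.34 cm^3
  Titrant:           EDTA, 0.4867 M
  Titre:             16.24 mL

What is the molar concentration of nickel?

Ni^2+ + EDTA^4- → [Ni(EDTA)]^2-
n(EDTA) = 0.01624 L × 0.4867 mol/L = 7.904 × 10^-3 mol
n(Ni2+) = 7.904 × 10^-3 mol (1:1 mole ratio)
[Ni2+] = 7.904 × 10^-3 mol / 0.02034 L = 0.3886 mol/L

0.3886 M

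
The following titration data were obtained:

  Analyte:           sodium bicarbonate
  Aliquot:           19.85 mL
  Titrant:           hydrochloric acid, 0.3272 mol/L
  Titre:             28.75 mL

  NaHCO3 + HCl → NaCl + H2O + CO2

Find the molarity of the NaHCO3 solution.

0.4739 mol/L

n(HCl) = 0.02875 L × 0.3272 mol/L = 9.407 × 10^-3 mol
n(NaHCO3) = 9.407 × 10^-3 mol (1:1 mole ratio)
[NaHCO3] = 9.407 × 10^-3 mol / 0.01985 L = 0.4739 mol/L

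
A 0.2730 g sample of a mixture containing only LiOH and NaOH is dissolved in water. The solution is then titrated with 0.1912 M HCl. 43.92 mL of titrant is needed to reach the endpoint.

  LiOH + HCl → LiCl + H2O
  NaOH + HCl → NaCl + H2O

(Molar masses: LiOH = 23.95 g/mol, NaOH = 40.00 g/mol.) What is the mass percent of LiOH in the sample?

34.38 %

n(HCl) = 0.04392 × 0.1912 = 8.398 × 10^-3 mol
Let x = n(LiOH), y = n(NaOH).
Titrant: 1x + 1y = 8.398 × 10^-3;  mass: 23.95x + 40.00y = 0.2730
Solving, x = 3.919 × 10^-3 mol, y = 4.478 × 10^-3 mol
mass of LiOH = 3.919 × 10^-3 × 23.95 = 0.09386 g
% LiOH = 0.09386 / 0.2730 × 100 = 34.38 %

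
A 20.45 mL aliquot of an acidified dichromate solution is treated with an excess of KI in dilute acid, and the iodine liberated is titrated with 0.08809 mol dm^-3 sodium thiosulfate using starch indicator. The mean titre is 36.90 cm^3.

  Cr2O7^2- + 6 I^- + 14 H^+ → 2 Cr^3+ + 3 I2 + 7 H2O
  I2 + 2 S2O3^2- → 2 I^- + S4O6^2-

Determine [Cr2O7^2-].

n(S2O3^2-) = 0.03690 × 0.08809 = 3.251 × 10^-3 mol
n(I2) = n(S2O3^2-)/2 = 1.625 × 10^-3 mol
From the 1:3 ratio, n(Cr2O7^2-) in the aliquot = 1/3 × 1.625 × 10^-3 = 5.418 × 10^-4 mol
[Cr2O7^2-] = 5.418 × 10^-4 / 0.02045 = 0.02649 mol/L

0.02649 mol/L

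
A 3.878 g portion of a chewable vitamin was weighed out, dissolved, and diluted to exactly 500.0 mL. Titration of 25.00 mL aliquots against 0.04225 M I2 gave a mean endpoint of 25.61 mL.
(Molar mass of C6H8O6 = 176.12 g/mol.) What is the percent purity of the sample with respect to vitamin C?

98.28 %

C6H8O6 + I2 → C6H6O6 + 2 HI
n(I2) per titration = 0.02561 × 0.04225 = 1.082 × 10^-3 mol
n(C6H8O6) in each aliquot = 1.082 × 10^-3 mol (1:1 ratio)
n(C6H8O6) in the whole flask = 1.082 × 10^-3 × 500.0/25.00 = 0.02164 mol
mass of C6H8O6 = 0.02164 × 176.12 = 3.811 g
% C6H8O6 = 3.811 / 3.878 × 100 = 98.28 %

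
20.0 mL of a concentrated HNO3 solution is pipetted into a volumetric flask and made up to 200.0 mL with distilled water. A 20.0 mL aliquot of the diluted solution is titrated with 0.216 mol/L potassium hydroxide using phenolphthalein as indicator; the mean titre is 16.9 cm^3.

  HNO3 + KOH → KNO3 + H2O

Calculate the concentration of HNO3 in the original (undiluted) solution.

n(KOH) = 0.0169 × 0.216 = 3.65 × 10^-3 mol
n(HNO3) in the aliquot = 3.65 × 10^-3 mol (1:1 ratio)
[HNO3]_dilute = 3.65 × 10^-3 / 0.0200 = 0.183 mol/L
Dilution factor = 200.0 / 20.0 = 10.00
[HNO3]_stock = 0.183 × 10.00 = 1.83 mol/L

1.83 mol/L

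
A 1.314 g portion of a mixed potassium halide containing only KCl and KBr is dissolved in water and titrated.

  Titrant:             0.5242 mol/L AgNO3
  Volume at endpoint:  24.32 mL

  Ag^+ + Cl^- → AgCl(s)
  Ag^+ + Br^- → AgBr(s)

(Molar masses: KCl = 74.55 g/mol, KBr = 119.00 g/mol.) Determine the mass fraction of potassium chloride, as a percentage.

n(AgNO3) = 0.02432 × 0.5242 = 0.01275 mol
Let x = n(KCl), y = n(KBr).
Titrant: 1x + 1y = 0.01275;  mass: 74.55x + 119.00y = 1.314
Solving, x = 4.569 × 10^-3 mol, y = 8.180 × 10^-3 mol
mass of KCl = 4.569 × 10^-3 × 74.55 = 0.3406 g
% KCl = 0.3406 / 1.314 × 100 = 25.92 %

25.92 %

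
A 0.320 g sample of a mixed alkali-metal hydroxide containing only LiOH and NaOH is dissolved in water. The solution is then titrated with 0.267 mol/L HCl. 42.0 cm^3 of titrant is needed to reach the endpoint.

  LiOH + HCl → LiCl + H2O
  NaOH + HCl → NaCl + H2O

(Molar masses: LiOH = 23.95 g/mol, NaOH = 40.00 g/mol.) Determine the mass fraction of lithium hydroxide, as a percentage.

n(HCl) = 0.0420 × 0.267 = 0.0112 mol
Let x = n(LiOH), y = n(NaOH).
Titrant: 1x + 1y = 0.0112;  mass: 23.95x + 40.00y = 0.320
Solving, x = 8.01 × 10^-3 mol, y = 3.20 × 10^-3 mol
mass of LiOH = 8.01 × 10^-3 × 23.95 = 0.192 g
% LiOH = 0.192 / 0.320 × 100 = 59.9 %

59.9 %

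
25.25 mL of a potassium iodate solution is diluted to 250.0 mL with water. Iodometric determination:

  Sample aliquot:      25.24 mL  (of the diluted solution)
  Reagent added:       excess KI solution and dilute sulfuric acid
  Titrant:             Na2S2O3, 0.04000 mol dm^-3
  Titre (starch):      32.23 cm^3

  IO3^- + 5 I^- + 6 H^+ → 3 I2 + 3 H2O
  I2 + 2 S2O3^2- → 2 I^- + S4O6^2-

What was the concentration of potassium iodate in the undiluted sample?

0.08429 mol/L

n(S2O3^2-) = 0.03223 × 0.04000 = 1.289 × 10^-3 mol
n(I2) = n(S2O3^2-)/2 = 6.446 × 10^-4 mol
From the 1:3 ratio, n(IO3^-) in the aliquot = 1/3 × 6.446 × 10^-4 = 2.149 × 10^-4 mol
[IO3^-]_dilute = 2.149 × 10^-4 / 0.02524 = 0.008513 mol/L
[IO3^-]_original = 0.008513 × 250.0/25.25 = 0.08429 mol/L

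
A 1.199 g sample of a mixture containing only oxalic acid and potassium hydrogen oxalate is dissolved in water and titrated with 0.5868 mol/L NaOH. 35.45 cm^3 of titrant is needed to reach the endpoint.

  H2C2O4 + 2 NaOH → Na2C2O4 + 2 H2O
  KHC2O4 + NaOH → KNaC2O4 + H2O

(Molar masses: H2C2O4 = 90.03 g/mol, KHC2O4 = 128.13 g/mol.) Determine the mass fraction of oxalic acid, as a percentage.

66.24 %

n(NaOH) = 0.03545 × 0.5868 = 0.02080 mol
Let x = n(H2C2O4), y = n(KHC2O4).
Titrant: 2x + 1y = 0.02080;  mass: 90.03x + 128.13y = 1.199
Solving, x = 8.821 × 10^-3 mol, y = 3.159 × 10^-3 mol
mass of H2C2O4 = 8.821 × 10^-3 × 90.03 = 0.7942 g
% H2C2O4 = 0.7942 / 1.199 × 100 = 66.24 %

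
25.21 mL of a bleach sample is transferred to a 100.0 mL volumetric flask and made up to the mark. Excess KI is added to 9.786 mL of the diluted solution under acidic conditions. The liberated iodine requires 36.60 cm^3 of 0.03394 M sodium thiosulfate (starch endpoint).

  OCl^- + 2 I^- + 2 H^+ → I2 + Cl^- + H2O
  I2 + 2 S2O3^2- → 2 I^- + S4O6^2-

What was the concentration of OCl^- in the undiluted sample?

n(S2O3^2-) = 0.03660 × 0.03394 = 1.242 × 10^-3 mol
n(I2) = n(S2O3^2-)/2 = 6.211 × 10^-4 mol
n(OCl^-) in the aliquot = 6.211 × 10^-4 mol (1:1 ratio)
[OCl^-]_dilute = 6.211 × 10^-4 / 0.009786 = 0.06347 mol/L
[OCl^-]_original = 0.06347 × 100.0/25.21 = 0.2518 mol/L

0.2518 M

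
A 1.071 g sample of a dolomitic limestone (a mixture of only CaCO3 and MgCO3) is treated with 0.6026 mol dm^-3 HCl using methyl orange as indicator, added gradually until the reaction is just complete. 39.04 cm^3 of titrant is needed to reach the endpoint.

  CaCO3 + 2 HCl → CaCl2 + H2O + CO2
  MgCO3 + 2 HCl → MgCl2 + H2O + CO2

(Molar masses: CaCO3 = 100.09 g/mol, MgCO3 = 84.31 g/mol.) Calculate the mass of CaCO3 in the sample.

n(HCl) = 0.03904 × 0.6026 = 0.02353 mol
Let x = n(CaCO3), y = n(MgCO3).
Titrant: 2x + 2y = 0.02353;  mass: 100.09x + 84.31y = 1.071
Solving, x = 5.024 × 10^-3 mol, y = 6.739 × 10^-3 mol
mass of CaCO3 = 5.024 × 10^-3 × 100.09 = 0.5029 g

0.5029 g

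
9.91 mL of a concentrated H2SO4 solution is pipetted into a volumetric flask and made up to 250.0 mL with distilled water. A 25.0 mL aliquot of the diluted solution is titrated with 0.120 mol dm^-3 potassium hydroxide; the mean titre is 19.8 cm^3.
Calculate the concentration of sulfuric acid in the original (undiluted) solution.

1.20 mol/L

H2SO4 + 2 KOH → K2SO4 + 2 H2O
n(KOH) = 0.0198 × 0.120 = 2.38 × 10^-3 mol
From the 1:2 ratio, n(H2SO4) in the aliquot = 1/2 × 2.38 × 10^-3 = 1.19 × 10^-3 mol
[H2SO4]_dilute = 1.19 × 10^-3 / 0.0250 = 0.0475 mol/L
Dilution factor = 250.0 / 9.91 = 25.23
[H2SO4]_stock = 0.0475 × 25.23 = 1.20 mol/L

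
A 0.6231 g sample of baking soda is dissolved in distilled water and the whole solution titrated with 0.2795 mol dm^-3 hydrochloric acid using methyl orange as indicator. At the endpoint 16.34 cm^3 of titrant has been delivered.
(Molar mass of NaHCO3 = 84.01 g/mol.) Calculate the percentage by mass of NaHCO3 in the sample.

61.58 %

NaHCO3 + HCl → NaCl + H2O + CO2
n(HCl) = 0.01634 L × 0.2795 mol/L = 4.567 × 10^-3 mol
n(NaHCO3) = 4.567 × 10^-3 mol (1:1 ratio)
mass of NaHCO3 = 4.567 × 10^-3 × 84.01 g/mol = 0.3837 g
% NaHCO3 = 0.3837 / 0.6231 × 100 = 61.58 %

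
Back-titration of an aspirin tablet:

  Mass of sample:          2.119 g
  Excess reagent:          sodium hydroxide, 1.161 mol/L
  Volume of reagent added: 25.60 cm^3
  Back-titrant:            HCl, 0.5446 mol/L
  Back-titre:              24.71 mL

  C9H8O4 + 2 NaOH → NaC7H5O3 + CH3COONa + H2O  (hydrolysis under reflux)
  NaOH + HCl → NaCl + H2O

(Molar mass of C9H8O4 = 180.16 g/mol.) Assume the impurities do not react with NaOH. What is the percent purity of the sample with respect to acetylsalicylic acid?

n(NaOH) added = 0.02560 × 1.161 = 0.02972 mol
n(HCl) used in back-titration = 0.02471 × 0.5446 = 0.01346 mol
n(NaOH) left over = 0.01346 mol (1:1 ratio)
n(NaOH) consumed by analyte = 0.02972 − 0.01346 = 0.01626 mol
From the 1:2 ratio, n(C9H8O4) = 1/2 × 0.01626 = 8.132 × 10^-3 mol
mass of C9H8O4 = 8.132 × 10^-3 × 180.16 = 1.465 g
% C9H8O4 = 1.465 / 2.119 × 100 = 69.14 %

69.14 %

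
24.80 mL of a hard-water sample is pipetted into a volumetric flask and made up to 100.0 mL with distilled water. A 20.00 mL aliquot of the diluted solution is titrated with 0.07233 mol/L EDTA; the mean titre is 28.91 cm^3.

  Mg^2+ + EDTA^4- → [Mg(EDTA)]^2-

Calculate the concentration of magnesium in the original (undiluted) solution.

0.4216 mol/L

n(EDTA) = 0.02891 × 0.07233 = 2.091 × 10^-3 mol
n(Mg2+) in the aliquot = 2.091 × 10^-3 mol (1:1 ratio)
[Mg2+]_dilute = 2.091 × 10^-3 / 0.02000 = 0.1046 mol/L
Dilution factor = 100.0 / 24.80 = 4.032
[Mg2+]_stock = 0.1046 × 4.032 = 0.4216 mol/L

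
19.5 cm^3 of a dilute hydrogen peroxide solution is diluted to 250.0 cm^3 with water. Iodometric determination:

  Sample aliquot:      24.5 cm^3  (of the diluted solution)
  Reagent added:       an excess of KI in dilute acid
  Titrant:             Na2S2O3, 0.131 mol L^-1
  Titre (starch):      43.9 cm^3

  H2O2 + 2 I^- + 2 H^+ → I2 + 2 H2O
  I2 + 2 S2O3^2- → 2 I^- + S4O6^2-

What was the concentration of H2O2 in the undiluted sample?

n(S2O3^2-) = 0.0439 × 0.131 = 5.75 × 10^-3 mol
n(I2) = n(S2O3^2-)/2 = 2.88 × 10^-3 mol
n(H2O2) in the aliquot = 2.88 × 10^-3 mol (1:1 ratio)
[H2O2]_dilute = 2.88 × 10^-3 / 0.0245 = 0.117 mol/L
[H2O2]_original = 0.117 × 250.0/19.5 = 1.50 mol/L

1.50 mol/L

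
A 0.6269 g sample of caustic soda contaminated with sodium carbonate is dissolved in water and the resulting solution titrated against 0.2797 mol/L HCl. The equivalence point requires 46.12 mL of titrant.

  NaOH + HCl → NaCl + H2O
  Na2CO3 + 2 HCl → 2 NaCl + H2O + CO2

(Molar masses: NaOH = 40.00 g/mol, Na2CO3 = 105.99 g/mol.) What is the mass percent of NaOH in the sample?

n(HCl) = 0.04612 × 0.2797 = 0.01290 mol
Let x = n(NaOH), y = n(Na2CO3).
Titrant: 1x + 2y = 0.01290;  mass: 40.00x + 105.99y = 0.6269
Solving, x = 4.365 × 10^-3 mol, y = 4.267 × 10^-3 mol
mass of NaOH = 4.365 × 10^-3 × 40.00 = 0.1746 g
% NaOH = 0.1746 / 0.6269 × 100 = 27.85 %

27.85 %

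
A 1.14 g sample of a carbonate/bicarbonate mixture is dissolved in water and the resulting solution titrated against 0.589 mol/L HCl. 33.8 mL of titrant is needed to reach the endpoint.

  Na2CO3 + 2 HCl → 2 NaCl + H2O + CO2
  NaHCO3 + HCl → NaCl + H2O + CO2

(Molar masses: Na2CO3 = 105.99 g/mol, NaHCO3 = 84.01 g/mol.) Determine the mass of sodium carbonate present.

n(HCl) = 0.0338 × 0.589 = 0.0199 mol
Let x = n(Na2CO3), y = n(NaHCO3).
Titrant: 2x + 1y = 0.0199;  mass: 105.99x + 84.01y = 1.14
Solving, x = 8.58 × 10^-3 mol, y = 2.74 × 10^-3 mol
mass of Na2CO3 = 8.58 × 10^-3 × 105.99 = 0.910 g

0.910 g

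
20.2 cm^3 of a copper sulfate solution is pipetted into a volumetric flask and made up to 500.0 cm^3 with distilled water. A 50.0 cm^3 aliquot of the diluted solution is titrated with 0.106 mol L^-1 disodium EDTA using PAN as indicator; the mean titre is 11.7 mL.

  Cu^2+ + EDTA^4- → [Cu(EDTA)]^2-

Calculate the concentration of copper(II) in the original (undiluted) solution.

n(EDTA) = 0.0117 × 0.106 = 1.24 × 10^-3 mol
n(Cu2+) in the aliquot = 1.24 × 10^-3 mol (1:1 ratio)
[Cu2+]_dilute = 1.24 × 10^-3 / 0.0500 = 0.0248 mol/L
Dilution factor = 500.0 / 20.2 = 24.75
[Cu2+]_stock = 0.0248 × 24.75 = 0.614 mol/L

0.614 mol/L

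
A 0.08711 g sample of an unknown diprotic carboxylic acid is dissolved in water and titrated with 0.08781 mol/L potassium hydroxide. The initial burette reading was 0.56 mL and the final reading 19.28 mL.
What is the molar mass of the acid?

n(KOH) = 0.01872 L × 0.08781 mol/L = 1.644 × 10^-3 mol
From the 1:2 ratio, n(H2A) = 1/2 × 1.644 × 10^-3 = 8.219 × 10^-4 mol
M = m / n = 0.08711 g / 8.219 × 10^-4 mol = 106.0 g/mol

106.0 g/mol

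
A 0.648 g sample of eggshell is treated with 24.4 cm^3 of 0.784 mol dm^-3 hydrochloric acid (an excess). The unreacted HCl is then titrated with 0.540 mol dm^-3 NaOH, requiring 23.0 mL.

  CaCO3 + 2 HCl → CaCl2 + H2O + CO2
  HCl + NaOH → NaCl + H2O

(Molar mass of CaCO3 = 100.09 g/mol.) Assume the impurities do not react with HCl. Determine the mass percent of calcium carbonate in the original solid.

n(HCl) added = 0.0244 × 0.784 = 0.0191 mol
n(NaOH) used in back-titration = 0.0230 × 0.540 = 0.0124 mol
n(HCl) left over = 0.0124 mol (1:1 ratio)
n(HCl) consumed by analyte = 0.0191 − 0.0124 = 6.71 × 10^-3 mol
From the 1:2 ratio, n(CaCO3) = 1/2 × 6.71 × 10^-3 = 3.35 × 10^-3 mol
mass of CaCO3 = 3.35 × 10^-3 × 100.09 = 0.336 g
% CaCO3 = 0.336 / 0.648 × 100 = 51.8 %

51.8 %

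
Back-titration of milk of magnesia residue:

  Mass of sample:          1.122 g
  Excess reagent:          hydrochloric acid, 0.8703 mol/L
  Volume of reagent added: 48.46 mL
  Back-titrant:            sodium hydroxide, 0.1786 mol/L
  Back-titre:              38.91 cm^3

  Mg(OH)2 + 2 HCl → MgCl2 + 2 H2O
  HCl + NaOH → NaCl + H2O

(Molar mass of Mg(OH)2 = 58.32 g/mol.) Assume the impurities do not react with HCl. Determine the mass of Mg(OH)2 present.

n(HCl) added = 0.04846 × 0.8703 = 0.04217 mol
n(NaOH) used in back-titration = 0.03891 × 0.1786 = 6.949 × 10^-3 mol
n(HCl) left over = 6.949 × 10^-3 mol (1:1 ratio)
n(HCl) consumed by analyte = 0.04217 − 6.949 × 10^-3 = 0.03523 mol
From the 1:2 ratio, n(Mg(OH)2) = 1/2 × 0.03523 = 0.01761 mol
mass of Mg(OH)2 = 0.01761 × 58.32 = 1.027 g

1.027 g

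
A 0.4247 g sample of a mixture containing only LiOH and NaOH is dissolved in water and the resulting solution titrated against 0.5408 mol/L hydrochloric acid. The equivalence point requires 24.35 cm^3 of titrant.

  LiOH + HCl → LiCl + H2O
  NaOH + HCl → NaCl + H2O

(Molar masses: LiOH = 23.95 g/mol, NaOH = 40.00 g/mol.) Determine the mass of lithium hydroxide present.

0.1523 g

n(HCl) = 0.02435 × 0.5408 = 0.01317 mol
Let x = n(LiOH), y = n(NaOH).
Titrant: 1x + 1y = 0.01317;  mass: 23.95x + 40.00y = 0.4247
Solving, x = 6.358 × 10^-3 mol, y = 6.811 × 10^-3 mol
mass of LiOH = 6.358 × 10^-3 × 23.95 = 0.1523 g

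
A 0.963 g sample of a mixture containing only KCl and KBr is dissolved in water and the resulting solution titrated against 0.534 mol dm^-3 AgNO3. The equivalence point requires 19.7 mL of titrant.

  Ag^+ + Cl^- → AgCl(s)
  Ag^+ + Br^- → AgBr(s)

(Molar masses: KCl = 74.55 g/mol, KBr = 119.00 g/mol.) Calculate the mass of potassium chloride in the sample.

n(AgNO3) = 0.0197 × 0.534 = 0.0105 mol
Let x = n(KCl), y = n(KBr).
Titrant: 1x + 1y = 0.0105;  mass: 74.55x + 119.00y = 0.963
Solving, x = 6.50 × 10^-3 mol, y = 4.02 × 10^-3 mol
mass of KCl = 6.50 × 10^-3 × 74.55 = 0.484 g

0.484 g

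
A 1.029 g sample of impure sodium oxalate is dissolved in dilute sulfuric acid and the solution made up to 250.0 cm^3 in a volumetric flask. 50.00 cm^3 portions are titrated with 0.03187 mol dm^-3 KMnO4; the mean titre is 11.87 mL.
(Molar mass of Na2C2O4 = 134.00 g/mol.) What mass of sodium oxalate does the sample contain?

2 MnO4^- + 5 C2O4^2- + 16 H^+ → 2 Mn^2+ + 10 CO2 + 8 H2O
n(KMnO4) per titration = 0.01187 × 0.03187 = 3.783 × 10^-4 mol
From the 5:2 ratio, n(Na2C2O4) in each aliquot = 5/2 × 3.783 × 10^-4 = 9.457 × 10^-4 mol
n(Na2C2O4) in the whole flask = 9.457 × 10^-4 × 250.0/50.00 = 4.729 × 10^-3 mol
mass of Na2C2O4 = 4.729 × 10^-3 × 134.00 = 0.6336 g

0.6336 g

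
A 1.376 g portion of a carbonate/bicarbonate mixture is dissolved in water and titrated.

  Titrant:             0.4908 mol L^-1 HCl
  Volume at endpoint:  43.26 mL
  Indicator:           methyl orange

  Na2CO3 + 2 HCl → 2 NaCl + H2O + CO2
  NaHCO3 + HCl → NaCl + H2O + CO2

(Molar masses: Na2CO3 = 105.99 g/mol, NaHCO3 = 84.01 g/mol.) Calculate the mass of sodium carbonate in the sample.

n(HCl) = 0.04326 × 0.4908 = 0.02123 mol
Let x = n(Na2CO3), y = n(NaHCO3).
Titrant: 2x + 1y = 0.02123;  mass: 105.99x + 84.01y = 1.376
Solving, x = 6.573 × 10^-3 mol, y = 8.087 × 10^-3 mol
mass of Na2CO3 = 6.573 × 10^-3 × 105.99 = 0.6966 g

0.6966 g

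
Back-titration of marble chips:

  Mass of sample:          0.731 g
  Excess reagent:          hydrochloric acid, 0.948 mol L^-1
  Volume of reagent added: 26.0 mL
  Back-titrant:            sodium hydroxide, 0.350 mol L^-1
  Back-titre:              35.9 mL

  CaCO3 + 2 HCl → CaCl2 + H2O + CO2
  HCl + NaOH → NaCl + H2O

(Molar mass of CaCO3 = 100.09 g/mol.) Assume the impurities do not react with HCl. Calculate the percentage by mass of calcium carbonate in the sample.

82.7 %

n(HCl) added = 0.0260 × 0.948 = 0.0246 mol
n(NaOH) used in back-titration = 0.0359 × 0.350 = 0.0126 mol
n(HCl) left over = 0.0126 mol (1:1 ratio)
n(HCl) consumed by analyte = 0.0246 − 0.0126 = 0.0121 mol
From the 1:2 ratio, n(CaCO3) = 1/2 × 0.0121 = 6.04 × 10^-3 mol
mass of CaCO3 = 6.04 × 10^-3 × 100.09 = 0.605 g
% CaCO3 = 0.605 / 0.731 × 100 = 82.7 %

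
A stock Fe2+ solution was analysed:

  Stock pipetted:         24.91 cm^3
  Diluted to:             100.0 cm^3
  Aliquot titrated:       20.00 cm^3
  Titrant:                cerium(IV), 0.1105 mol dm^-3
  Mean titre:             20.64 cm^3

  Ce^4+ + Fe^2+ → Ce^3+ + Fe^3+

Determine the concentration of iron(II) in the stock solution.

0.4578 mol/L

n(Ce4+) = 0.02064 × 0.1105 = 2.281 × 10^-3 mol
n(Fe2+) in the aliquot = 2.281 × 10^-3 mol (1:1 ratio)
[Fe2+]_dilute = 2.281 × 10^-3 / 0.02000 = 0.1140 mol/L
Dilution factor = 100.0 / 24.91 = 4.014
[Fe2+]_stock = 0.1140 × 4.014 = 0.4578 mol/L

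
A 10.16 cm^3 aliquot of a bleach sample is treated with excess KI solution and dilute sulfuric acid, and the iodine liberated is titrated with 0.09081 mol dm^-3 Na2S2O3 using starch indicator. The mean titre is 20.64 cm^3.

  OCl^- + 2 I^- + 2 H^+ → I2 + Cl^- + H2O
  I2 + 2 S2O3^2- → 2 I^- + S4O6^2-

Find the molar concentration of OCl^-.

n(S2O3^2-) = 0.02064 × 0.09081 = 1.874 × 10^-3 mol
n(I2) = n(S2O3^2-)/2 = 9.372 × 10^-4 mol
n(OCl^-) in the aliquot = 9.372 × 10^-4 mol (1:1 ratio)
[OCl^-] = 9.372 × 10^-4 / 0.01016 = 0.09224 mol/L

0.09224 mol/L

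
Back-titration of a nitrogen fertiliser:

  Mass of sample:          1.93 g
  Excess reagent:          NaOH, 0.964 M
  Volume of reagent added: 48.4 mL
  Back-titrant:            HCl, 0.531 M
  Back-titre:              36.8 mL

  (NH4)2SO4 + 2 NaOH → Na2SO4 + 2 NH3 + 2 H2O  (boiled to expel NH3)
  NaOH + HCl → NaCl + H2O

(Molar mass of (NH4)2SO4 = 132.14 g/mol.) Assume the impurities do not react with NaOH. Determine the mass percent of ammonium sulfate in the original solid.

n(NaOH) added = 0.0484 × 0.964 = 0.0467 mol
n(HCl) used in back-titration = 0.0368 × 0.531 = 0.0195 mol
n(NaOH) left over = 0.0195 mol (1:1 ratio)
n(NaOH) consumed by analyte = 0.0467 − 0.0195 = 0.0271 mol
From the 1:2 ratio, n((NH4)2SO4) = 1/2 × 0.0271 = 0.0136 mol
mass of (NH4)2SO4 = 0.0136 × 132.14 = 1.79 g
% (NH4)2SO4 = 1.79 / 1.93 × 100 = 92.8 %

92.8 %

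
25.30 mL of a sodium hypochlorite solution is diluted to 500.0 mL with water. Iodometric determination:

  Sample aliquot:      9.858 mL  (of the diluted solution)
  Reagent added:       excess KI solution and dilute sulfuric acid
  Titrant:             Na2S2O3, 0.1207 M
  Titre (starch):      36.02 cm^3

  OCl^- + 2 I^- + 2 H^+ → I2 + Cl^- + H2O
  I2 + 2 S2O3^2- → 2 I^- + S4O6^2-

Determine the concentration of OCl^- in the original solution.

4.358 M

n(S2O3^2-) = 0.03602 × 0.1207 = 4.348 × 10^-3 mol
n(I2) = n(S2O3^2-)/2 = 2.174 × 10^-3 mol
n(OCl^-) in the aliquot = 2.174 × 10^-3 mol (1:1 ratio)
[OCl^-]_dilute = 2.174 × 10^-3 / 0.009858 = 0.2205 mol/L
[OCl^-]_original = 0.2205 × 500.0/25.30 = 4.358 mol/L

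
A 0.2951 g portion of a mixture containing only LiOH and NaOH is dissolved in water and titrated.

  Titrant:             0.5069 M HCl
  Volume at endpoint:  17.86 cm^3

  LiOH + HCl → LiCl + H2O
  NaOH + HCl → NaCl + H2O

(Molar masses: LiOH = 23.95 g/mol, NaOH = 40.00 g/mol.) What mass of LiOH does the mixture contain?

0.1000 g

n(HCl) = 0.01786 × 0.5069 = 9.053 × 10^-3 mol
Let x = n(LiOH), y = n(NaOH).
Titrant: 1x + 1y = 9.053 × 10^-3;  mass: 23.95x + 40.00y = 0.2951
Solving, x = 4.176 × 10^-3 mol, y = 4.877 × 10^-3 mol
mass of LiOH = 4.176 × 10^-3 × 23.95 = 0.1000 g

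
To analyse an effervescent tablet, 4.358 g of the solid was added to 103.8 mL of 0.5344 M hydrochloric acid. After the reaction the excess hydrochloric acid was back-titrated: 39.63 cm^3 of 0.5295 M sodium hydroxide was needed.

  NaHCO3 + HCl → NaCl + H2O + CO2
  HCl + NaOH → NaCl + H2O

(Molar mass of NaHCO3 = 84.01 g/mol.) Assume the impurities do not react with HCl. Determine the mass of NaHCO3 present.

n(HCl) added = 0.1038 × 0.5344 = 0.05547 mol
n(NaOH) used in back-titration = 0.03963 × 0.5295 = 0.02098 mol
n(HCl) left over = 0.02098 mol (1:1 ratio)
n(HCl) consumed by analyte = 0.05547 − 0.02098 = 0.03449 mol
n(NaHCO3) = 0.03449 mol (1:1 ratio)
mass of NaHCO3 = 0.03449 × 84.01 = 2.897 g

2.897 g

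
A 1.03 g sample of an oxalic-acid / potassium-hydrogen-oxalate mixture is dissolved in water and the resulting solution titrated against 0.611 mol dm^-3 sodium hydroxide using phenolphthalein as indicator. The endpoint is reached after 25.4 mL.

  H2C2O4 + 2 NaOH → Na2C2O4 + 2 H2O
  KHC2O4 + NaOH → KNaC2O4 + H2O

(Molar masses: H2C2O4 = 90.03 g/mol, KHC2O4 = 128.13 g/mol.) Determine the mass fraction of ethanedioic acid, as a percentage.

50.4 %

n(NaOH) = 0.0254 × 0.611 = 0.0155 mol
Let x = n(H2C2O4), y = n(KHC2O4).
Titrant: 2x + 1y = 0.0155;  mass: 90.03x + 128.13y = 1.03
Solving, x = 5.77 × 10^-3 mol, y = 3.99 × 10^-3 mol
mass of H2C2O4 = 5.77 × 10^-3 × 90.03 = 0.519 g
% H2C2O4 = 0.519 / 1.03 × 100 = 50.4 %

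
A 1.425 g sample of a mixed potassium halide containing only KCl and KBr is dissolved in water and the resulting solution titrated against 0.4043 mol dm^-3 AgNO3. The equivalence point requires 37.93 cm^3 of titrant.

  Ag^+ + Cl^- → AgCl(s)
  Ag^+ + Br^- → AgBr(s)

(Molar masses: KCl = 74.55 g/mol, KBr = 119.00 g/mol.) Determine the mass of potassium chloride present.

n(AgNO3) = 0.03793 × 0.4043 = 0.01534 mol
Let x = n(KCl), y = n(KBr).
Titrant: 1x + 1y = 0.01534;  mass: 74.55x + 119.00y = 1.425
Solving, x = 8.996 × 10^-3 mol, y = 6.339 × 10^-3 mol
mass of KCl = 8.996 × 10^-3 × 74.55 = 0.6707 g

0.6707 g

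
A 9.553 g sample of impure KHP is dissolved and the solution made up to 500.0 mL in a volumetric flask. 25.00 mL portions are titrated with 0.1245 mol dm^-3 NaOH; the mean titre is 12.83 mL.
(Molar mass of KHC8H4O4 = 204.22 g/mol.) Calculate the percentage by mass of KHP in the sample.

68.29 %

KHC8H4O4 + NaOH → KNaC8H4O4 + H2O
n(NaOH) per titration = 0.01283 × 0.1245 = 1.597 × 10^-3 mol
n(KHC8H4O4) in each aliquot = 1.597 × 10^-3 mol (1:1 ratio)
n(KHC8H4O4) in the whole flask = 1.597 × 10^-3 × 500.0/25.00 = 0.03195 mol
mass of KHC8H4O4 = 0.03195 × 204.22 = 6.524 g
% KHC8H4O4 = 6.524 / 9.553 × 100 = 68.29 %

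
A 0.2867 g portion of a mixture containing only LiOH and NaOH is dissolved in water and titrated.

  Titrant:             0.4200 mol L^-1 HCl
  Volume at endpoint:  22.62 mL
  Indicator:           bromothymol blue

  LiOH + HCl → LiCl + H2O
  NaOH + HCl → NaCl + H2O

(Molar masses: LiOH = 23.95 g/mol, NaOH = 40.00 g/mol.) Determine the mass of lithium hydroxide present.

0.1392 g

n(HCl) = 0.02262 × 0.4200 = 9.500 × 10^-3 mol
Let x = n(LiOH), y = n(NaOH).
Titrant: 1x + 1y = 9.500 × 10^-3;  mass: 23.95x + 40.00y = 0.2867
Solving, x = 5.814 × 10^-3 mol, y = 3.686 × 10^-3 mol
mass of LiOH = 5.814 × 10^-3 × 23.95 = 0.1392 g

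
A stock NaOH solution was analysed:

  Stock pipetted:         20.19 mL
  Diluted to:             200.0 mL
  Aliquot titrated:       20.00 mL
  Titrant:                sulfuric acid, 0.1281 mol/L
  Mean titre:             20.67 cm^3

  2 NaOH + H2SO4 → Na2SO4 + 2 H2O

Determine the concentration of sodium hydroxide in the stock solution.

n(H2SO4) = 0.02067 × 0.1281 = 2.648 × 10^-3 mol
From the 2:1 ratio, n(NaOH) in the aliquot = 2/1 × 2.648 × 10^-3 = 5.296 × 10^-3 mol
[NaOH]_dilute = 5.296 × 10^-3 / 0.02000 = 0.2648 mol/L
Dilution factor = 200.0 / 20.19 = 9.906
[NaOH]_stock = 0.2648 × 9.906 = 2.623 mol/L

2.623 mol/L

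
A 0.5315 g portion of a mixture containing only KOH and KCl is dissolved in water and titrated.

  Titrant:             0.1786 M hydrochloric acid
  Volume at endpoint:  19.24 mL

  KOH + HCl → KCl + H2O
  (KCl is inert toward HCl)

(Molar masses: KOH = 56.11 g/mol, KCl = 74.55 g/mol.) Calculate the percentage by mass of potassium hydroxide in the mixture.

n(HCl) = 0.01924 × 0.1786 = 3.436 × 10^-3 mol
Let x = n(KOH), y = n(KCl).
Titrant: 1x = 3.436 × 10^-3;  mass: 56.11x + 74.55y = 0.5315
Solving, x = 3.436 × 10^-3 mol, y = 4.543 × 10^-3 mol
mass of KOH = 3.436 × 10^-3 × 56.11 = 0.1928 g
% KOH = 0.1928 / 0.5315 × 100 = 36.28 %

36.28 %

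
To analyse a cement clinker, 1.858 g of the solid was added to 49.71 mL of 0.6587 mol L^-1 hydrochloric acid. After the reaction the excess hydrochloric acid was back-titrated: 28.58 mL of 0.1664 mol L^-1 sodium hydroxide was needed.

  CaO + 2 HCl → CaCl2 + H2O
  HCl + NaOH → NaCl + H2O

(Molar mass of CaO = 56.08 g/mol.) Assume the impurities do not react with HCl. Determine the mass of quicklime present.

n(HCl) added = 0.04971 × 0.6587 = 0.03274 mol
n(NaOH) used in back-titration = 0.02858 × 0.1664 = 4.756 × 10^-3 mol
n(HCl) left over = 4.756 × 10^-3 mol (1:1 ratio)
n(HCl) consumed by analyte = 0.03274 − 4.756 × 10^-3 = 0.02799 mol
From the 1:2 ratio, n(CaO) = 1/2 × 0.02799 = 0.01399 mol
mass of CaO = 0.01399 × 56.08 = 0.7848 g

0.7848 g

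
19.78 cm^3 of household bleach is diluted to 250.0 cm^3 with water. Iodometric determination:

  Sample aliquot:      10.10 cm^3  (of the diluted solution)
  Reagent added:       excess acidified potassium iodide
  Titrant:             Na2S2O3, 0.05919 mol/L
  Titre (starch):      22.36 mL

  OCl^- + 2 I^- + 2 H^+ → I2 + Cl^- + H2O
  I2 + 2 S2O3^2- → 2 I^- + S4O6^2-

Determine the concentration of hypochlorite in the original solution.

0.8281 mol/L

n(S2O3^2-) = 0.02236 × 0.05919 = 1.323 × 10^-3 mol
n(I2) = n(S2O3^2-)/2 = 6.617 × 10^-4 mol
n(OCl^-) in the aliquot = 6.617 × 10^-4 mol (1:1 ratio)
[OCl^-]_dilute = 6.617 × 10^-4 / 0.01010 = 0.06552 mol/L
[OCl^-]_original = 0.06552 × 250.0/19.78 = 0.8281 mol/L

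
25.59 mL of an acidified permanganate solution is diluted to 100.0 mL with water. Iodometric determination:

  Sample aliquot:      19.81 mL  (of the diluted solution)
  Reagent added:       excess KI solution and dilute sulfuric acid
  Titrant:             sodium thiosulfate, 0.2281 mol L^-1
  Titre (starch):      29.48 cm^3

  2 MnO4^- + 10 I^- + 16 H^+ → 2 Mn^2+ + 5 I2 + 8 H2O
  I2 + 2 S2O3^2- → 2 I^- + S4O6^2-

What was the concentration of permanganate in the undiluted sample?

0.2653 mol/L

n(S2O3^2-) = 0.02948 × 0.2281 = 6.724 × 10^-3 mol
n(I2) = n(S2O3^2-)/2 = 3.362 × 10^-3 mol
From the 2:5 ratio, n(MnO4^-) in the aliquot = 2/5 × 3.362 × 10^-3 = 1.345 × 10^-3 mol
[MnO4^-]_dilute = 1.345 × 10^-3 / 0.01981 = 0.06789 mol/L
[MnO4^-]_original = 0.06789 × 100.0/25.59 = 0.2653 mol/L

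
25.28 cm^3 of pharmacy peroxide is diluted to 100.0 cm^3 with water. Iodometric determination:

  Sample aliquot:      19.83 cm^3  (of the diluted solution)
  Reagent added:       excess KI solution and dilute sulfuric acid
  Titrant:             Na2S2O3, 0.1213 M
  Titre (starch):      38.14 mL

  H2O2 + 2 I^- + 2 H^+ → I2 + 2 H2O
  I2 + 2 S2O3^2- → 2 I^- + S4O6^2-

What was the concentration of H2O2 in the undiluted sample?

n(S2O3^2-) = 0.03814 × 0.1213 = 4.626 × 10^-3 mol
n(I2) = n(S2O3^2-)/2 = 2.313 × 10^-3 mol
n(H2O2) in the aliquot = 2.313 × 10^-3 mol (1:1 ratio)
[H2O2]_dilute = 2.313 × 10^-3 / 0.01983 = 0.1167 mol/L
[H2O2]_original = 0.1167 × 100.0/25.28 = 0.4614 mol/L

0.4614 M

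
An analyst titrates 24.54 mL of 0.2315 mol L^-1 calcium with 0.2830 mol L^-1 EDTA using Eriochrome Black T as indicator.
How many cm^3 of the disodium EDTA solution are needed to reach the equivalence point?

20.07 mL

Ca^2+ + EDTA^4- → [Ca(EDTA)]^2-
n(Ca2+) = 0.02454 L × 0.2315 mol/L = 5.681 × 10^-3 mol
n(EDTA) = 5.681 × 10^-3 mol (1:1 stoichiometry)
V(EDTA) = 5.681 × 10^-3 mol / 0.2830 mol/L = 0.02007 L = 20.07 mL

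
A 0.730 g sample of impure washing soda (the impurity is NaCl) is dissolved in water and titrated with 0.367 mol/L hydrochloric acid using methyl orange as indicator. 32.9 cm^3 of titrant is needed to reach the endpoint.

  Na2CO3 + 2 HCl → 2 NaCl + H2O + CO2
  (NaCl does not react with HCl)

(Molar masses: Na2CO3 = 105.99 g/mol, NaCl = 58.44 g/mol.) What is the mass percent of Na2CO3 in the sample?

87.7 %

n(HCl) = 0.0329 × 0.367 = 0.0121 mol
Let x = n(Na2CO3), y = n(NaCl).
Titrant: 2x = 0.0121;  mass: 105.99x + 58.44y = 0.730
Solving, x = 6.04 × 10^-3 mol, y = 1.54 × 10^-3 mol
mass of Na2CO3 = 6.04 × 10^-3 × 105.99 = 0.640 g
% Na2CO3 = 0.640 / 0.730 × 100 = 87.7 %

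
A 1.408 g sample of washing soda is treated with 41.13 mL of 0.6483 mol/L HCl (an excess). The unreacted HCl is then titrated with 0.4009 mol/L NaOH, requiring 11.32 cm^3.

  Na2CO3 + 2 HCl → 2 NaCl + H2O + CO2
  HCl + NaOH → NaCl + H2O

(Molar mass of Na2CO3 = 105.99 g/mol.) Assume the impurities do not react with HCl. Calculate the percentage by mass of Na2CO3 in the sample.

83.28 %

n(HCl) added = 0.04113 × 0.6483 = 0.02666 mol
n(NaOH) used in back-titration = 0.01132 × 0.4009 = 4.538 × 10^-3 mol
n(HCl) left over = 4.538 × 10^-3 mol (1:1 ratio)
n(HCl) consumed by analyte = 0.02666 − 4.538 × 10^-3 = 0.02213 mol
From the 1:2 ratio, n(Na2CO3) = 1/2 × 0.02213 = 0.01106 mol
mass of Na2CO3 = 0.01106 × 105.99 = 1.173 g
% Na2CO3 = 1.173 / 1.408 × 100 = 83.28 %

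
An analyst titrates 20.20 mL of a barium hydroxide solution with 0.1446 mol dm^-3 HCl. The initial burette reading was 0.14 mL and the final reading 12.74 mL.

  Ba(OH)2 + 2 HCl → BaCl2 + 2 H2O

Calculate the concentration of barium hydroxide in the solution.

n(HCl) = 0.01260 L × 0.1446 mol/L = 1.822 × 10^-3 mol
From the 1:2 mole ratio, n(Ba(OH)2) = 1/2 × 1.822 × 10^-3 = 9.110 × 10^-4 mol
[Ba(OH)2] = 9.110 × 10^-4 mol / 0.02020 L = 0.04510 mol/L

0.04510 mol/L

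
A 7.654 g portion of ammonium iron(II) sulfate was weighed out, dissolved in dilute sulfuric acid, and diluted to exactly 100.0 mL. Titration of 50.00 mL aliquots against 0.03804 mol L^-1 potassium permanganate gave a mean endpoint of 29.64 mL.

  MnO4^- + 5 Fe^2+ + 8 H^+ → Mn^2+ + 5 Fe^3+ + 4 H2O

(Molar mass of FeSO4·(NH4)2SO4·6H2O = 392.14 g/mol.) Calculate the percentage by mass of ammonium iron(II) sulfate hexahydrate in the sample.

n(KMnO4) per titration = 0.02964 × 0.03804 = 1.128 × 10^-3 mol
From the 5:1 ratio, n(FeSO4·(NH4)2SO4·6H2O) in each aliquot = 5/1 × 1.128 × 10^-3 = 5.638 × 10^-3 mol
n(FeSO4·(NH4)2SO4·6H2O) in the whole flask = 5.638 × 10^-3 × 100.0/50.00 = 0.01128 mol
mass of FeSO4·(NH4)2SO4·6H2O = 0.01128 × 392.14 = 4.421 g
% FeSO4·(NH4)2SO4·6H2O = 4.421 / 7.654 × 100 = 57.77 %

57.77 %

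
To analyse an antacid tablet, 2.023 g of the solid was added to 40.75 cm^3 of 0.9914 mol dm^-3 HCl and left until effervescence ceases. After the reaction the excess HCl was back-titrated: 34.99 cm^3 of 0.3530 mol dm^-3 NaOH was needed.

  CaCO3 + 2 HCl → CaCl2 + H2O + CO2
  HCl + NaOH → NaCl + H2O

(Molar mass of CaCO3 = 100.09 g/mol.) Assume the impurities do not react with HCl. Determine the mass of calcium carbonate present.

n(HCl) added = 0.04075 × 0.9914 = 0.04040 mol
n(NaOH) used in back-titration = 0.03499 × 0.3530 = 0.01235 mol
n(HCl) left over = 0.01235 mol (1:1 ratio)
n(HCl) consumed by analyte = 0.04040 − 0.01235 = 0.02805 mol
From the 1:2 ratio, n(CaCO3) = 1/2 × 0.02805 = 0.01402 mol
mass of CaCO3 = 0.01402 × 100.09 = 1.404 g

1.404 g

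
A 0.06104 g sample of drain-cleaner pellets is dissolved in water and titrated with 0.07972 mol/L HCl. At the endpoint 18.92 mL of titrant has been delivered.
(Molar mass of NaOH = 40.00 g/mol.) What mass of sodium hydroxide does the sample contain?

0.06033 g

NaOH + HCl → NaCl + H2O
n(HCl) = 0.01892 L × 0.07972 mol/L = 1.508 × 10^-3 mol
n(NaOH) = 1.508 × 10^-3 mol (1:1 ratio)
mass of NaOH = 1.508 × 10^-3 × 40.00 g/mol = 0.06033 g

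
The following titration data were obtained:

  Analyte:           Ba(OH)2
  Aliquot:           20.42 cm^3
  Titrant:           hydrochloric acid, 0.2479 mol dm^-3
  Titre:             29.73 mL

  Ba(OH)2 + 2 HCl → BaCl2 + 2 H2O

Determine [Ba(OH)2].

n(HCl) = 0.02973 L × 0.2479 mol/L = 7.370 × 10^-3 mol
From the 1:2 mole ratio, n(Ba(OH)2) = 1/2 × 7.370 × 10^-3 = 3.685 × 10^-3 mol
[Ba(OH)2] = 3.685 × 10^-3 mol / 0.02042 L = 0.1805 mol/L

0.1805 mol/L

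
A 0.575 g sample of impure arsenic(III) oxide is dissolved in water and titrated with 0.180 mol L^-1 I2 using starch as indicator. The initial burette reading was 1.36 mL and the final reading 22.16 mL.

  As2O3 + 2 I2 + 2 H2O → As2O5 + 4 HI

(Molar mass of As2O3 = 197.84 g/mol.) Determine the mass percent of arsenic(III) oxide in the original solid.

n(I2) = 0.0208 L × 0.180 mol/L = 3.74 × 10^-3 mol
From the 1:2 ratio, n(As2O3) = 1/2 × 3.74 × 10^-3 = 1.87 × 10^-3 mol
mass of As2O3 = 1.87 × 10^-3 × 197.84 g/mol = 0.370 g
% As2O3 = 0.370 / 0.575 × 100 = 64.4 %

64.4 %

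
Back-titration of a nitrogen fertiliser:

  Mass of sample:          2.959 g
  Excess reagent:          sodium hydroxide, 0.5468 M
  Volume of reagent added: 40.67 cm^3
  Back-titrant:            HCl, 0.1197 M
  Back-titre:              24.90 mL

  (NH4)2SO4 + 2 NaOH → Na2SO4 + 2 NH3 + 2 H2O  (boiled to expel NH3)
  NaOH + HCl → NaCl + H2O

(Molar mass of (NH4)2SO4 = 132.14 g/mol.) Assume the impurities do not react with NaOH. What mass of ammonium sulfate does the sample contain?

1.272 g

n(NaOH) added = 0.04067 × 0.5468 = 0.02224 mol
n(HCl) used in back-titration = 0.02490 × 0.1197 = 2.981 × 10^-3 mol
n(NaOH) left over = 2.981 × 10^-3 mol (1:1 ratio)
n(NaOH) consumed by analyte = 0.02224 − 2.981 × 10^-3 = 0.01926 mol
From the 1:2 ratio, n((NH4)2SO4) = 1/2 × 0.01926 = 9.629 × 10^-3 mol
mass of (NH4)2SO4 = 9.629 × 10^-3 × 132.14 = 1.272 g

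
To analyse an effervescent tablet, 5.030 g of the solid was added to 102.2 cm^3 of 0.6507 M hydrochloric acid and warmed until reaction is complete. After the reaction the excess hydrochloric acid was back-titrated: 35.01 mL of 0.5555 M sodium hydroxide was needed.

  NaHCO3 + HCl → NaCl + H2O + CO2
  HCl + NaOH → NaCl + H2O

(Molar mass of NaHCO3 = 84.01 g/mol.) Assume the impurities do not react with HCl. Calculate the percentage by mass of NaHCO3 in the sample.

n(HCl) added = 0.1022 × 0.6507 = 0.06650 mol
n(NaOH) used in back-titration = 0.03501 × 0.5555 = 0.01945 mol
n(HCl) left over = 0.01945 mol (1:1 ratio)
n(HCl) consumed by analyte = 0.06650 − 0.01945 = 0.04705 mol
n(NaHCO3) = 0.04705 mol (1:1 ratio)
mass of NaHCO3 = 0.04705 × 84.01 = 3.953 g
% NaHCO3 = 3.953 / 5.030 × 100 = 78.59 %

78.59 %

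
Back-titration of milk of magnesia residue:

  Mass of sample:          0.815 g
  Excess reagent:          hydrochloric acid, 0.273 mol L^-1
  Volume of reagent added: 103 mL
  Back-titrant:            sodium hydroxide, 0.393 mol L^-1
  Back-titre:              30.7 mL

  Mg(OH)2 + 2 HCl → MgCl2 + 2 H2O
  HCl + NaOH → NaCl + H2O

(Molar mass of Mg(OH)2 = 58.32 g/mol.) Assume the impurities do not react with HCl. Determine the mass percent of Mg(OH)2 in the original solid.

n(HCl) added = 0.103 × 0.273 = 0.0281 mol
n(NaOH) used in back-titration = 0.0307 × 0.393 = 0.0121 mol
n(HCl) left over = 0.0121 mol (1:1 ratio)
n(HCl) consumed by analyte = 0.0281 − 0.0121 = 0.0161 mol
From the 1:2 ratio, n(Mg(OH)2) = 1/2 × 0.0161 = 8.03 × 10^-3 mol
mass of Mg(OH)2 = 8.03 × 10^-3 × 58.32 = 0.468 g
% Mg(OH)2 = 0.468 / 0.815 × 100 = 57.4 %

57.4 %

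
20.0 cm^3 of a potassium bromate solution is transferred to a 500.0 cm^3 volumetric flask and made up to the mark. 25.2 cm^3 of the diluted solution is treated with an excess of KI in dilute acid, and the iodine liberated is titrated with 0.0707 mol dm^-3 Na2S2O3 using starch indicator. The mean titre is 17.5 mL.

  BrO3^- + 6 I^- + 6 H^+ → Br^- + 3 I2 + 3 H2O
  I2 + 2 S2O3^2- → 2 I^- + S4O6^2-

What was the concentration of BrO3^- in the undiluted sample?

n(S2O3^2-) = 0.0175 × 0.0707 = 1.24 × 10^-3 mol
n(I2) = n(S2O3^2-)/2 = 6.19 × 10^-4 mol
From the 1:3 ratio, n(BrO3^-) in the aliquot = 1/3 × 6.19 × 10^-4 = 2.06 × 10^-4 mol
[BrO3^-]_dilute = 2.06 × 10^-4 / 0.0252 = 0.00818 mol/L
[BrO3^-]_original = 0.00818 × 500.0/20.0 = 0.205 mol/L

0.205 mol/L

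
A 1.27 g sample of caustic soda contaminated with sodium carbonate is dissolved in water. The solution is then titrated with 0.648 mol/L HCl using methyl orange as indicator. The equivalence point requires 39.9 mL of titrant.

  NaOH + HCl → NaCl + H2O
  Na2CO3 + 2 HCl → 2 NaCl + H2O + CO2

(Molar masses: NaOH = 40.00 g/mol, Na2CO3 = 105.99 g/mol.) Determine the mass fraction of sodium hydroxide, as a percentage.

24.3 %

n(HCl) = 0.0399 × 0.648 = 0.0259 mol
Let x = n(NaOH), y = n(Na2CO3).
Titrant: 1x + 2y = 0.0259;  mass: 40.00x + 105.99y = 1.27
Solving, x = 7.71 × 10^-3 mol, y = 9.07 × 10^-3 mol
mass of NaOH = 7.71 × 10^-3 × 40.00 = 0.308 g
% NaOH = 0.308 / 1.27 × 100 = 24.3 %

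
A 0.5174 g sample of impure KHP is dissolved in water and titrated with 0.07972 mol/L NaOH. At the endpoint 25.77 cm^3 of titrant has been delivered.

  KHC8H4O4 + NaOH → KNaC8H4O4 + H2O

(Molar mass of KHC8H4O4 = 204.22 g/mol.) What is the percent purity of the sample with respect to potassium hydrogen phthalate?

n(NaOH) = 0.02577 L × 0.07972 mol/L = 2.054 × 10^-3 mol
n(KHC8H4O4) = 2.054 × 10^-3 mol (1:1 ratio)
mass of KHC8H4O4 = 2.054 × 10^-3 × 204.22 g/mol = 0.4195 g
% KHC8H4O4 = 0.4195 / 0.5174 × 100 = 81.09 %

81.09 %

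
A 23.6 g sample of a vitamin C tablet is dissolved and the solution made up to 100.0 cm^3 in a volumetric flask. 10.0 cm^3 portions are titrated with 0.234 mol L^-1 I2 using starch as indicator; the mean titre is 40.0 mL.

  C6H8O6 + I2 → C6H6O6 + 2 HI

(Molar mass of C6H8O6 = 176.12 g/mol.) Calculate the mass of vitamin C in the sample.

16.5 g

n(I2) per titration = 0.0400 × 0.234 = 9.36 × 10^-3 mol
n(C6H8O6) in each aliquot = 9.36 × 10^-3 mol (1:1 ratio)
n(C6H8O6) in the whole flask = 9.36 × 10^-3 × 100.0/10.0 = 0.0936 mol
mass of C6H8O6 = 0.0936 × 176.12 = 16.5 g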